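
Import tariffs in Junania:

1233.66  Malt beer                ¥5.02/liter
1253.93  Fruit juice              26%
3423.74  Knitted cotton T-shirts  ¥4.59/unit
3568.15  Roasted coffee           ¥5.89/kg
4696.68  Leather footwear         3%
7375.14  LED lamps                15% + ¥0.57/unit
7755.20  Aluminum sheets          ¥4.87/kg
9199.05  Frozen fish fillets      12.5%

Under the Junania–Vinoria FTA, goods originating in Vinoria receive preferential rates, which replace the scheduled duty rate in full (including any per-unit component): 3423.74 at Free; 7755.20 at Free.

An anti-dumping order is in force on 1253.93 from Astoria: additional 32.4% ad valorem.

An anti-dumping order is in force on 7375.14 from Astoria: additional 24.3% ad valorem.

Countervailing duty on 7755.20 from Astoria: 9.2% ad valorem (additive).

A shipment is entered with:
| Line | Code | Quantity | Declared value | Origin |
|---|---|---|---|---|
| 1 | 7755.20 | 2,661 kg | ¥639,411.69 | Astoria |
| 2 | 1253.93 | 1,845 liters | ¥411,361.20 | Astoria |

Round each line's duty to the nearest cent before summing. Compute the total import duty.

Line 1 (7755.20, Astoria, 2,661 kg, ¥639,411.69):
Base rate for 7755.20 is ¥4.87/kg.
7755.20 has an FTA preferential rate, but origin Astoria is not Vinoria; base rate stands.
Additional duty on 7755.20 from Astoria: +9.2% ad valorem. Applied ad valorem rate = 9.2%.
Duty = ¥639,411.69 × 9.2% + 2,661 × ¥4.87 = ¥71,784.95.
Line 2 (1253.93, Astoria, 1,845 liters, ¥411,361.20):
Base rate for 1253.93 is 26%.
Additional duty on 1253.93 from Astoria: +32.4%. Applied ad valorem rate: 26% + 32.4% = 58.4%.
Duty = ¥411,361.20 × 58.4% = ¥240,234.94.
Total = ¥71,784.95 + ¥240,234.94 = ¥312,019.89.

¥312,019.89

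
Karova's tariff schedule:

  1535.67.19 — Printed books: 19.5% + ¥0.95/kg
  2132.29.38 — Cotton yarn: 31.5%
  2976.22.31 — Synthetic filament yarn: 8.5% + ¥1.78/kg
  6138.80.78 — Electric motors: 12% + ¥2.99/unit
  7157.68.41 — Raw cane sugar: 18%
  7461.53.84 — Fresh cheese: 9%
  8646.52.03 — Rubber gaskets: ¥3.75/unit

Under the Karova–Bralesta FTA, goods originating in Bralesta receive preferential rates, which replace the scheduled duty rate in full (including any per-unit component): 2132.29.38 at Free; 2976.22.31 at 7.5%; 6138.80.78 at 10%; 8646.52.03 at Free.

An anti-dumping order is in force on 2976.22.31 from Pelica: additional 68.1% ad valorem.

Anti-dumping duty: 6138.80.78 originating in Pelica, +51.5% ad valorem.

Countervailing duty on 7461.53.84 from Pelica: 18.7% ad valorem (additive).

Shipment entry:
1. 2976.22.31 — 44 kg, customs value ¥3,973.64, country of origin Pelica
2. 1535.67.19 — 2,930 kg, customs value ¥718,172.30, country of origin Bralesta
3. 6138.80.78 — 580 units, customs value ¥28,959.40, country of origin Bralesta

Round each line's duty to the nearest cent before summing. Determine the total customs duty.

Line 1 (2976.22.31, Pelica, 44 kg, ¥3,973.64):
Base rate for 2976.22.31 is 8.5% + ¥1.78/kg.
2976.22.31 has an FTA preferential rate, but origin Pelica is not Bralesta; base rate stands.
Additional duty on 2976.22.31 from Pelica: +68.1%. Applied ad valorem rate: 8.5% + 68.1% = 76.6%.
Duty = ¥3,973.64 × 76.6% + 44 × ¥1.78 = ¥3,122.13.
Line 2 (1535.67.19, Bralesta, 2,930 kg, ¥718,172.30):
Base rate for 1535.67.19 is 19.5% + ¥0.95/kg.
Origin Bralesta is the FTA partner but 1535.67.19 is not on the preference list; base rate stands.
Duty = ¥718,172.30 × 19.5% + 2,930 × ¥0.95 = ¥142,827.10.
Line 3 (6138.80.78, Bralesta, 580 units, ¥28,959.40):
Base rate for 6138.80.78 is 12% + ¥2.99/unit.
Origin Bralesta qualifies under the Karova–Bralesta agreement and 6138.80.78 is covered: preferential rate 10% applies instead.
The additional-duty order on 6138.80.78 targets Pelica, not Bralesta; it does not apply.
Duty = ¥28,959.40 × 10% = ¥2,895.94.
Total = ¥3,122.13 + ¥142,827.10 + ¥2,895.94 = ¥148,845.17.

¥148,845.17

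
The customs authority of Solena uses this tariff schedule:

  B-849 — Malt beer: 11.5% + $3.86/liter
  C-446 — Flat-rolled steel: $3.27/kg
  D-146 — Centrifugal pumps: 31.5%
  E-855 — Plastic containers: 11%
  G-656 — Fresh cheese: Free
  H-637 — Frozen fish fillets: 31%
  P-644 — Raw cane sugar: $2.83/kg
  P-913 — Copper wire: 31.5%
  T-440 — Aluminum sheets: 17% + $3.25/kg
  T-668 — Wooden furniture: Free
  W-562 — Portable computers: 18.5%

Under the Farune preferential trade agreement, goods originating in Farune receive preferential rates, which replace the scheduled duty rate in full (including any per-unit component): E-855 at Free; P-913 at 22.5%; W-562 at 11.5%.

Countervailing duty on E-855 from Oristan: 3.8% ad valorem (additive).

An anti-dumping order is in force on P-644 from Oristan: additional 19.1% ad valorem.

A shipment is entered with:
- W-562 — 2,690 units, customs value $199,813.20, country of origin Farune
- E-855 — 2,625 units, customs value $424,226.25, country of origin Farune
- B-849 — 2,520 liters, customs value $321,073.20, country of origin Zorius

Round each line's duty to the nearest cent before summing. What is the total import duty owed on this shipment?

$69,629.14

Line 1 (W-562, Farune, 2,690 units, $199,813.20):
Base rate for W-562 is 18.5%.
Origin Farune qualifies under the Solena–Farune agreement and W-562 is covered: preferential rate 11.5% applies instead.
Duty = $199,813.20 × 11.5% = $22,978.52.
Line 2 (E-855, Farune, 2,625 units, $424,226.25):
Base rate for E-855 is 11%.
Origin Farune qualifies under the Solena–Farune agreement and E-855 is covered: preferential rate Free applies instead.
The additional-duty order on E-855 targets Oristan, not Farune; it does not apply.
Duty = $424,226.25 × 0% = $0.00.
Line 3 (B-849, Zorius, 2,520 liters, $321,073.20):
Base rate for B-849 is 11.5% + $3.86/liter.
Duty = $321,073.20 × 11.5% + 2,520 × $3.86 = $46,650.62.
Total = $22,978.52 + $0.00 + $46,650.62 = $69,629.14.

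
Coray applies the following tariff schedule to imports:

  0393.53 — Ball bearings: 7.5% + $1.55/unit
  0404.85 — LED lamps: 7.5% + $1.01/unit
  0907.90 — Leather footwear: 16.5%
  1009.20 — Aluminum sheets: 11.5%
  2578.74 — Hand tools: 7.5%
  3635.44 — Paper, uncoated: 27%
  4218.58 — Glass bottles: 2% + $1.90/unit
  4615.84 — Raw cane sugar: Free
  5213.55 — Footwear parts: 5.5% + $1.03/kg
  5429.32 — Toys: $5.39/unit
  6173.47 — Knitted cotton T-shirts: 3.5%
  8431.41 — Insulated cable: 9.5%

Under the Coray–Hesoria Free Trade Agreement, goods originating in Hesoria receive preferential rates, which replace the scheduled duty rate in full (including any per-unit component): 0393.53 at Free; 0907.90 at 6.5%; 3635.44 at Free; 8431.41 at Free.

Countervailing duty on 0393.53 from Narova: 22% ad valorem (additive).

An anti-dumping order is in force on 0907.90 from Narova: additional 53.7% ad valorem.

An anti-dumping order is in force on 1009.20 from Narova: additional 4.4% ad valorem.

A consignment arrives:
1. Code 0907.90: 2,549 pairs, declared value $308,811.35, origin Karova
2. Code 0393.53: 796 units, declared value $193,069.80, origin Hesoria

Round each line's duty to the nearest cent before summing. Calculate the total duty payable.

Line 1 (0907.90, Karova, 2,549 pairs, $308,811.35):
Base rate for 0907.90 is 16.5%.
0907.90 has an FTA preferential rate, but origin Karova is not Hesoria; base rate stands.
The additional-duty order on 0907.90 targets Narova, not Karova; it does not apply.
Duty = $308,811.35 × 16.5% = $50,953.87.
Line 2 (0393.53, Hesoria, 796 units, $193,069.80):
Base rate for 0393.53 is 7.5% + $1.55/unit.
Origin Hesoria qualifies under the Coray–Hesoria agreement and 0393.53 is covered: preferential rate Free applies instead.
The additional-duty order on 0393.53 targets Narova, not Hesoria; it does not apply.
Duty = $193,069.80 × 0% = $0.00.
Total = $50,953.87 + $0.00 = $50,953.87.

$50,953.87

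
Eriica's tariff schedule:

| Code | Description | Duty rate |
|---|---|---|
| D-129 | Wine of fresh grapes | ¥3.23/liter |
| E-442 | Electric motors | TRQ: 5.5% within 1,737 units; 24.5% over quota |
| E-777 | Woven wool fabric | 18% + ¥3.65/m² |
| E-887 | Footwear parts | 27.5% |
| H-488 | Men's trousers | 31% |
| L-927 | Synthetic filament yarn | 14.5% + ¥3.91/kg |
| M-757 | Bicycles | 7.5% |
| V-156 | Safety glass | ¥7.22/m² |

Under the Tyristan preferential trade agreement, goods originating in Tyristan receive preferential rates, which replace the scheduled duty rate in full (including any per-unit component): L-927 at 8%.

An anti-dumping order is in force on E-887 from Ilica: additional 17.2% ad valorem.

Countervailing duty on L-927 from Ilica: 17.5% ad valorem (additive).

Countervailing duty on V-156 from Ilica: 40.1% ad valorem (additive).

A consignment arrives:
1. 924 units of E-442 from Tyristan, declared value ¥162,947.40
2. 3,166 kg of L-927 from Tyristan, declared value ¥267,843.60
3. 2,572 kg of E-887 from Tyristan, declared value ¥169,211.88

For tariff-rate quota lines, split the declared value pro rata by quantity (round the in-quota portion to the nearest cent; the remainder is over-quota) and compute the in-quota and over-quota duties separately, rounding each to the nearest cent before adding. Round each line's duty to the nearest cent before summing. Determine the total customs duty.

¥76,922.87

Line 1 (E-442, Tyristan, 924 units, ¥162,947.40):
Code E-442 is under a tariff-rate quota (threshold 1,737 units). Quantity 924 units is within the quota, so the in-quota rate 5.5% applies to the full value.
Duty = ¥162,947.40 × 5.5% = ¥8,962.11.
Line 2 (L-927, Tyristan, 3,166 kg, ¥267,843.60):
Base rate for L-927 is 14.5% + ¥3.91/kg.
Origin Tyristan qualifies under the Eriica–Tyristan agreement and L-927 is covered: preferential rate 8% applies instead.
The additional-duty order on L-927 targets Ilica, not Tyristan; it does not apply.
Duty = ¥267,843.60 × 8% = ¥21,427.49.
Line 3 (E-887, Tyristan, 2,572 kg, ¥169,211.88):
Base rate for E-887 is 27.5%.
Origin Tyristan is the FTA partner but E-887 is not on the preference list; base rate stands.
The additional-duty order on E-887 targets Ilica, not Tyristan; it does not apply.
Duty = ¥169,211.88 × 27.5% = ¥46,533.27.
Total = ¥8,962.11 + ¥21,427.49 + ¥46,533.27 = ¥76,922.87.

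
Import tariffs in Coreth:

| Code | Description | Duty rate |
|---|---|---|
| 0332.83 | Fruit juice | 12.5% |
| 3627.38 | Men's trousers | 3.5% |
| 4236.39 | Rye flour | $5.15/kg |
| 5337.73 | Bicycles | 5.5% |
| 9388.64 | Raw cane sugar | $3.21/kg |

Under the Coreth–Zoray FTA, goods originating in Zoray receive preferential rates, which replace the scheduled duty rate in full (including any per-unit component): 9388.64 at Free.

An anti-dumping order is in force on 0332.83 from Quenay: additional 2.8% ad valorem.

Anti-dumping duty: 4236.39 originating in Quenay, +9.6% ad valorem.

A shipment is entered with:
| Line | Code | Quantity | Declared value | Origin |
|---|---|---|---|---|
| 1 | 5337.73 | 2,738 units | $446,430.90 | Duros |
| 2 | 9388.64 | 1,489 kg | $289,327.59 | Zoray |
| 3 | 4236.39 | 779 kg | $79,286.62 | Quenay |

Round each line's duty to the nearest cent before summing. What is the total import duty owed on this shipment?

$36,177.07

Line 1 (5337.73, Duros, 2,738 units, $446,430.90):
Base rate for 5337.73 is 5.5%.
Duty = $446,430.90 × 5.5% = $24,553.70.
Line 2 (9388.64, Zoray, 1,489 kg, $289,327.59):
Base rate for 9388.64 is $3.21/kg.
Origin Zoray qualifies under the Coreth–Zoray agreement and 9388.64 is covered: preferential rate Free applies instead.
Duty = $289,327.59 × 0% = $0.00.
Line 3 (4236.39, Quenay, 779 kg, $79,286.62):
Base rate for 4236.39 is $5.15/kg.
Additional duty on 4236.39 from Quenay: +9.6% ad valorem. Applied ad valorem rate = 9.6%.
Duty = $79,286.62 × 9.6% + 779 × $5.15 = $11,623.37.
Total = $24,553.70 + $0.00 + $11,623.37 = $36,177.07.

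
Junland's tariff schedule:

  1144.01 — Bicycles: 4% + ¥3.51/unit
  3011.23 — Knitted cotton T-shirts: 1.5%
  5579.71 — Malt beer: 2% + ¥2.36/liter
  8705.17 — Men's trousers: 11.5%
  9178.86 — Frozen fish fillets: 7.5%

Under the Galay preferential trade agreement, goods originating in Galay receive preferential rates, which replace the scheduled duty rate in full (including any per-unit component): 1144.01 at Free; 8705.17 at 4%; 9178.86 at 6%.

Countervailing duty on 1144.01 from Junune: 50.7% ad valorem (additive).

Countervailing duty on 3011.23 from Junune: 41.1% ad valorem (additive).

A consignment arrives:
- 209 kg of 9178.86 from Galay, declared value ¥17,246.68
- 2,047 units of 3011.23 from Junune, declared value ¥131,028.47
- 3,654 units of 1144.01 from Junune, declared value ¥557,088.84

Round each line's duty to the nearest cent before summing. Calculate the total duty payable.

¥374,406.07

Line 1 (9178.86, Galay, 209 kg, ¥17,246.68):
Base rate for 9178.86 is 7.5%.
Origin Galay qualifies under the Junland–Galay agreement and 9178.86 is covered: preferential rate 6% applies instead.
Duty = ¥17,246.68 × 6% = ¥1,034.80.
Line 2 (3011.23, Junune, 2,047 units, ¥131,028.47):
Base rate for 3011.23 is 1.5%.
Additional duty on 3011.23 from Junune: +41.1%. Applied ad valorem rate: 1.5% + 41.1% = 42.6%.
Duty = ¥131,028.47 × 42.6% = ¥55,818.13.
Line 3 (1144.01, Junune, 3,654 units, ¥557,088.84):
Base rate for 1144.01 is 4% + ¥3.51/unit.
1144.01 has an FTA preferential rate, but origin Junune is not Galay; base rate stands.
Additional duty on 1144.01 from Junune: +50.7%. Applied ad valorem rate: 4% + 50.7% = 54.7%.
Duty = ¥557,088.84 × 54.7% + 3,654 × ¥3.51 = ¥317,553.14.
Total = ¥1,034.80 + ¥55,818.13 + ¥317,553.14 = ¥374,406.07.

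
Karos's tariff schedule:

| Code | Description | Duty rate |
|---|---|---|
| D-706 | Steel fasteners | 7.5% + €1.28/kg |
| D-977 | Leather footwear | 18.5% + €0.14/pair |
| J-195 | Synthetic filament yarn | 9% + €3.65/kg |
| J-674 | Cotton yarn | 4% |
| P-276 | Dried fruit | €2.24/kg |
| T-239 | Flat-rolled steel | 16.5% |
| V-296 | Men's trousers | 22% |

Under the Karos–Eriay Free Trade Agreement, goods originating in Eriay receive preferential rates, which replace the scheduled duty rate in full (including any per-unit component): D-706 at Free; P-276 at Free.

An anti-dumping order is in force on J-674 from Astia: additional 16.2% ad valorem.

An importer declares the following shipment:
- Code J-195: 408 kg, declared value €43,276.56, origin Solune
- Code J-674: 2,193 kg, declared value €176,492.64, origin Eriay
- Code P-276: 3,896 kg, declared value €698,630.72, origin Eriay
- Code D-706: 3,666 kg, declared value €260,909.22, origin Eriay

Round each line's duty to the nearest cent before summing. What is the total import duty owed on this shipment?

€12,443.80

Line 1 (J-195, Solune, 408 kg, €43,276.56):
Base rate for J-195 is 9% + €3.65/kg.
Duty = €43,276.56 × 9% + 408 × €3.65 = €5,384.09.
Line 2 (J-674, Eriay, 2,193 kg, €176,492.64):
Base rate for J-674 is 4%.
Origin Eriay is the FTA partner but J-674 is not on the preference list; base rate stands.
The additional-duty order on J-674 targets Astia, not Eriay; it does not apply.
Duty = €176,492.64 × 4% = €7,059.71.
Line 3 (P-276, Eriay, 3,896 kg, €698,630.72):
Base rate for P-276 is €2.24/kg.
Origin Eriay qualifies under the Karos–Eriay agreement and P-276 is covered: preferential rate Free applies instead.
Duty = €698,630.72 × 0% = €0.00.
Line 4 (D-706, Eriay, 3,666 kg, €260,909.22):
Base rate for D-706 is 7.5% + €1.28/kg.
Origin Eriay qualifies under the Karos–Eriay agreement and D-706 is covered: preferential rate Free applies instead.
Duty = €260,909.22 × 0% = €0.00.
Total = €5,384.09 + €7,059.71 + €0.00 + €0.00 = €12,443.80.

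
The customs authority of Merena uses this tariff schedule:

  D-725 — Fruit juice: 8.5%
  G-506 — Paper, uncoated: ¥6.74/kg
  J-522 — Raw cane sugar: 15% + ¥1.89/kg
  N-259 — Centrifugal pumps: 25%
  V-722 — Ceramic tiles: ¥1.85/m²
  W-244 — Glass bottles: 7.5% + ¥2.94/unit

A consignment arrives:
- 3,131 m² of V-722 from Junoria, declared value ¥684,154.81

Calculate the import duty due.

Line 1 (V-722, Junoria, 3,131 m², ¥684,154.81):
Base rate for V-722 is ¥1.85/m².
Duty = 3,131 × ¥1.85 = ¥5,792.35.

¥5,792.35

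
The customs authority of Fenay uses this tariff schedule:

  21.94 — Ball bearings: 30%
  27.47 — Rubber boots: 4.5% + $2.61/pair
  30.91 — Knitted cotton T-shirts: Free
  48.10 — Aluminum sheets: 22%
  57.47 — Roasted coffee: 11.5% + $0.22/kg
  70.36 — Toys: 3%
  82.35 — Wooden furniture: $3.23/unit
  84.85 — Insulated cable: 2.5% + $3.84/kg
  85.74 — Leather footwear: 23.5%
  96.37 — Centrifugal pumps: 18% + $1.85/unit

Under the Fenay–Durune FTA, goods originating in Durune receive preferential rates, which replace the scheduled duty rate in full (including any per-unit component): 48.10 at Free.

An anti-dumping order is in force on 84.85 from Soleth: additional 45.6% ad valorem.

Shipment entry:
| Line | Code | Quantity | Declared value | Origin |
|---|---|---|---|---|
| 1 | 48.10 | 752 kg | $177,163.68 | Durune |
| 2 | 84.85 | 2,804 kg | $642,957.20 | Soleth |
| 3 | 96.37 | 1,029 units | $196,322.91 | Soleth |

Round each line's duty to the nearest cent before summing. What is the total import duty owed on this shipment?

Line 1 (48.10, Durune, 752 kg, $177,163.68):
Base rate for 48.10 is 22%.
Origin Durune qualifies under the Fenay–Durune agreement and 48.10 is covered: preferential rate Free applies instead.
Duty = $177,163.68 × 0% = $0.00.
Line 2 (84.85, Soleth, 2,804 kg, $642,957.20):
Base rate for 84.85 is 2.5% + $3.84/kg.
Additional duty on 84.85 from Soleth: +45.6%. Applied ad valorem rate: 2.5% + 45.6% = 48.1%.
Duty = $642,957.20 × 48.1% + 2,804 × $3.84 = $320,029.77.
Line 3 (96.37, Soleth, 1,029 units, $196,322.91):
Base rate for 96.37 is 18% + $1.85/unit.
Duty = $196,322.91 × 18% + 1,029 × $1.85 = $37,241.77.
Total = $0.00 + $320,029.77 + $37,241.77 = $357,271.54.

$357,271.54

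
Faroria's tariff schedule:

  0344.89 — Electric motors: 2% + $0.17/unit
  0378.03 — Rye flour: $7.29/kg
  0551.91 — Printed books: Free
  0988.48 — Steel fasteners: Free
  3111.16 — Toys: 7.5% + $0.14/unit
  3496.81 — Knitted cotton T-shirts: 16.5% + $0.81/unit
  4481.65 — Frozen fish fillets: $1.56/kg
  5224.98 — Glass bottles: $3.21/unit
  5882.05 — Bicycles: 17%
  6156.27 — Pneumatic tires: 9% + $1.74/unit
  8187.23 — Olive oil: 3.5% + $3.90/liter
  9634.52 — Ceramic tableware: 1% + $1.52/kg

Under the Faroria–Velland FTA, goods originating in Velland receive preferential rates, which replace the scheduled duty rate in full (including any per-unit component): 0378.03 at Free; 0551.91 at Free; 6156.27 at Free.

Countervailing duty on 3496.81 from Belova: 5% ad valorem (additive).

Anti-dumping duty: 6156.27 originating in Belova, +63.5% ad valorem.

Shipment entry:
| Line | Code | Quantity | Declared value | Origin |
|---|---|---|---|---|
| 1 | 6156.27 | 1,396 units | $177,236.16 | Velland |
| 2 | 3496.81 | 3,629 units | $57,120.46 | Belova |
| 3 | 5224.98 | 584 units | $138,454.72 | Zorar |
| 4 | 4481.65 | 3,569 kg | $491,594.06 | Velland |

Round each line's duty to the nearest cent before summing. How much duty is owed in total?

Line 1 (6156.27, Velland, 1,396 units, $177,236.16):
Base rate for 6156.27 is 9% + $1.74/unit.
Origin Velland qualifies under the Faroria–Velland agreement and 6156.27 is covered: preferential rate Free applies instead.
The additional-duty order on 6156.27 targets Belova, not Velland; it does not apply.
Duty = $177,236.16 × 0% = $0.00.
Line 2 (3496.81, Belova, 3,629 units, $57,120.46):
Base rate for 3496.81 is 16.5% + $0.81/unit.
Additional duty on 3496.81 from Belova: +5%. Applied ad valorem rate: 16.5% + 5% = 21.5%.
Duty = $57,120.46 × 21.5% + 3,629 × $0.81 = $15,220.39.
Line 3 (5224.98, Zorar, 584 units, $138,454.72):
Base rate for 5224.98 is $3.21/unit.
Duty = 584 × $3.21 = $1,874.64.
Line 4 (4481.65, Velland, 3,569 kg, $491,594.06):
Base rate for 4481.65 is $1.56/kg.
Origin Velland is the FTA partner but 4481.65 is not on the preference list; base rate stands.
Duty = 3,569 × $1.56 = $5,567.64.
Total = $0.00 + $15,220.39 + $1,874.64 + $5,567.64 = $22,662.67.

$22,662.67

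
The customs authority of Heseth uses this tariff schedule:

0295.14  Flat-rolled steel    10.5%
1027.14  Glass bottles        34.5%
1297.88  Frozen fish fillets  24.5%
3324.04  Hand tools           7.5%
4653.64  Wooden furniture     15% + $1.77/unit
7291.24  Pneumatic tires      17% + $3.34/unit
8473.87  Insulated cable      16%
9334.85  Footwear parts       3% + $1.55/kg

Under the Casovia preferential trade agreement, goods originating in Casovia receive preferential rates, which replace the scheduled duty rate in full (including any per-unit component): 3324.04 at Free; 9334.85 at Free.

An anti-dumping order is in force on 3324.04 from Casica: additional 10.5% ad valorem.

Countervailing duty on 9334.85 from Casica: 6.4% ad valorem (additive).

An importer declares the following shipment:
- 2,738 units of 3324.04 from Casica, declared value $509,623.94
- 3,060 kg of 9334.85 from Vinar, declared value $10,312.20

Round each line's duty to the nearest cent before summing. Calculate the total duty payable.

$96,784.68

Line 1 (3324.04, Casica, 2,738 units, $509,623.94):
Base rate for 3324.04 is 7.5%.
3324.04 has an FTA preferential rate, but origin Casica is not Casovia; base rate stands.
Additional duty on 3324.04 from Casica: +10.5%. Applied ad valorem rate: 7.5% + 10.5% = 18%.
Duty = $509,623.94 × 18% = $91,732.31.
Line 2 (9334.85, Vinar, 3,060 kg, $10,312.20):
Base rate for 9334.85 is 3% + $1.55/kg.
9334.85 has an FTA preferential rate, but origin Vinar is not Casovia; base rate stands.
The additional-duty order on 9334.85 targets Casica, not Vinar; it does not apply.
Duty = $10,312.20 × 3% + 3,060 × $1.55 = $5,052.37.
Total = $91,732.31 + $5,052.37 = $96,784.68.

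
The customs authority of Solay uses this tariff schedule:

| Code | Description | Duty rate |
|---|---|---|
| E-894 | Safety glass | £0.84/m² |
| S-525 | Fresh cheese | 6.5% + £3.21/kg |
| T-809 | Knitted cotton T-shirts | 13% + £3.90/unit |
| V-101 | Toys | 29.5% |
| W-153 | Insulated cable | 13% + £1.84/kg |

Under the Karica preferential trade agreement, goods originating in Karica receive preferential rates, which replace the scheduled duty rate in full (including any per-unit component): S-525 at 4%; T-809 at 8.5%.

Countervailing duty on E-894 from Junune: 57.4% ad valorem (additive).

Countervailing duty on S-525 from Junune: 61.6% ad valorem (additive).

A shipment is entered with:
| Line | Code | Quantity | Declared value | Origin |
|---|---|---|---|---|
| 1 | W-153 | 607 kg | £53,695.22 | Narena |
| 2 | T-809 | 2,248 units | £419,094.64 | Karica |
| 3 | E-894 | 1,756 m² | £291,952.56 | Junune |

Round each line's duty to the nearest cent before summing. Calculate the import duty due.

£212,776.11

Line 1 (W-153, Narena, 607 kg, £53,695.22):
Base rate for W-153 is 13% + £1.84/kg.
Duty = £53,695.22 × 13% + 607 × £1.84 = £8,097.26.
Line 2 (T-809, Karica, 2,248 units, £419,094.64):
Base rate for T-809 is 13% + £3.90/unit.
Origin Karica qualifies under the Solay–Karica agreement and T-809 is covered: preferential rate 8.5% applies instead.
Duty = £419,094.64 × 8.5% = £35,623.04.
Line 3 (E-894, Junune, 1,756 m², £291,952.56):
Base rate for E-894 is £0.84/m².
Additional duty on E-894 from Junune: +57.4% ad valorem. Applied ad valorem rate = 57.4%.
Duty = £291,952.56 × 57.4% + 1,756 × £0.84 = £169,055.81.
Total = £8,097.26 + £35,623.04 + £169,055.81 = £212,776.11.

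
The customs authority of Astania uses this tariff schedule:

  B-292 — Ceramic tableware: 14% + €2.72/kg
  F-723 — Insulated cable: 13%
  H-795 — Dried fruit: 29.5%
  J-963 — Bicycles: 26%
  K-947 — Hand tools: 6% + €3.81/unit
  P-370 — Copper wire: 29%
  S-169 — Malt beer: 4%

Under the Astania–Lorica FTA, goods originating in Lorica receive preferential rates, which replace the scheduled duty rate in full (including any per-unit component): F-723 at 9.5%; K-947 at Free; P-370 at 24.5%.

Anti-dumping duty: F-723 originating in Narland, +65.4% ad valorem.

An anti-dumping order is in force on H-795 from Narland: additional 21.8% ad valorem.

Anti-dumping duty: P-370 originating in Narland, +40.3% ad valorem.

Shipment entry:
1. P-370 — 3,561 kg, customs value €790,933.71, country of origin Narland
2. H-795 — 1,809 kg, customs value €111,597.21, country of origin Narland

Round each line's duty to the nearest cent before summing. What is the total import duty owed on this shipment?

€605,366.43

Line 1 (P-370, Narland, 3,561 kg, €790,933.71):
Base rate for P-370 is 29%.
P-370 has an FTA preferential rate, but origin Narland is not Lorica; base rate stands.
Additional duty on P-370 from Narland: +40.3%. Applied ad valorem rate: 29% + 40.3% = 69.3%.
Duty = €790,933.71 × 69.3% = €548,117.06.
Line 2 (H-795, Narland, 1,809 kg, €111,597.21):
Base rate for H-795 is 29.5%.
Additional duty on H-795 from Narland: +21.8%. Applied ad valorem rate: 29.5% + 21.8% = 51.3%.
Duty = €111,597.21 × 51.3% = €57,249.37.
Total = €548,117.06 + €57,249.37 = €605,366.43.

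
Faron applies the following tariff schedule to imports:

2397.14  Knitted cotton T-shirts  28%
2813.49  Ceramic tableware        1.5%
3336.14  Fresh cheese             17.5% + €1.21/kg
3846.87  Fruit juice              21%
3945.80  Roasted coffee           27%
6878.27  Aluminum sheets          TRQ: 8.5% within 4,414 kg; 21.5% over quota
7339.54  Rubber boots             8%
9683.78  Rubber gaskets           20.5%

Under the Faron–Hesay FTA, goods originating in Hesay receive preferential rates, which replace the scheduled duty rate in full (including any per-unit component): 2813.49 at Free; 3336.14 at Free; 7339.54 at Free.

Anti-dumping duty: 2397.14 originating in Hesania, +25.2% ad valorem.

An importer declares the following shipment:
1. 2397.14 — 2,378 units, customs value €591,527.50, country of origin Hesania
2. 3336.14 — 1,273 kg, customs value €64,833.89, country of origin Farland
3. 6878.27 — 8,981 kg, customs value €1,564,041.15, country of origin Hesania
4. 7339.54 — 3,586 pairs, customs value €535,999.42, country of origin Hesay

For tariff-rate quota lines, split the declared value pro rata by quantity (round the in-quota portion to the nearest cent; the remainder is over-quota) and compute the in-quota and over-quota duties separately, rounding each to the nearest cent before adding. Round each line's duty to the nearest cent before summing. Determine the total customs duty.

€563,916.99

Line 1 (2397.14, Hesania, 2,378 units, €591,527.50):
Base rate for 2397.14 is 28%.
Additional duty on 2397.14 from Hesania: +25.2%. Applied ad valorem rate: 28% + 25.2% = 53.2%.
Duty = €591,527.50 × 53.2% = €314,692.63.
Line 2 (3336.14, Farland, 1,273 kg, €64,833.89):
Base rate for 3336.14 is 17.5% + €1.21/kg.
3336.14 has an FTA preferential rate, but origin Farland is not Hesay; base rate stands.
Duty = €64,833.89 × 17.5% + 1,273 × €1.21 = €12,886.26.
Line 3 (6878.27, Hesania, 8,981 kg, €1,564,041.15):
Code 6878.27 is under a tariff-rate quota (threshold 4,414 kg). In-quota: 4,414 kg at 8.5%; over-quota: 4,567 kg at 21.5%.
Pro-rata value split: in-quota = €1,564,041.15 × 4,414/8,981 = €768,698.10; over-quota = €1,564,041.15 − €768,698.10 = €795,343.05.
In-quota duty = €768,698.10 × 8.5% = €65,339.34. Over-quota duty = €795,343.05 × 21.5% = €170,998.76.
Line duty = €65,339.34 + €170,998.76 = €236,338.10.
Line 4 (7339.54, Hesay, 3,586 pairs, €535,999.42):
Base rate for 7339.54 is 8%.
Origin Hesay qualifies under the Faron–Hesay agreement and 7339.54 is covered: preferential rate Free applies instead.
Duty = €535,999.42 × 0% = €0.00.
Total = €314,692.63 + €12,886.26 + €236,338.10 + €0.00 = €563,916.99.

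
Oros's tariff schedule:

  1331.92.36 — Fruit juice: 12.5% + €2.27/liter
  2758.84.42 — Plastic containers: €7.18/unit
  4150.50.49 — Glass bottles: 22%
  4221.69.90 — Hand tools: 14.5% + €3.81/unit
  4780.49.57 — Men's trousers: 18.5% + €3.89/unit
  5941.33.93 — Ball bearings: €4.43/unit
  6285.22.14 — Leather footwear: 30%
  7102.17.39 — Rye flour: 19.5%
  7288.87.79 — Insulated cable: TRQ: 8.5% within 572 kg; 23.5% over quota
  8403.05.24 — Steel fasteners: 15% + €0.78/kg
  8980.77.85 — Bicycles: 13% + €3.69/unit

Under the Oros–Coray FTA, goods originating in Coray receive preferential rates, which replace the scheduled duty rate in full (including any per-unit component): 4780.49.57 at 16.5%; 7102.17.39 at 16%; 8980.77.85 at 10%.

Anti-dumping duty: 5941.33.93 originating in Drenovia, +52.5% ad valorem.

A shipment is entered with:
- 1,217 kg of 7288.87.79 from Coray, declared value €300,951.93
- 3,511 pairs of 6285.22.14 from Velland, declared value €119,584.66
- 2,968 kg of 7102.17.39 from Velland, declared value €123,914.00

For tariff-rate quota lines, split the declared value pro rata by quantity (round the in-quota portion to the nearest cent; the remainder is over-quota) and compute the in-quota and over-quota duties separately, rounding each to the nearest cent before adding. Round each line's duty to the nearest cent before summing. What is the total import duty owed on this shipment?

€109,544.85

Line 1 (7288.87.79, Coray, 1,217 kg, €300,951.93):
Code 7288.87.79 is under a tariff-rate quota (threshold 572 kg). In-quota: 572 kg at 8.5%; over-quota: 645 kg at 23.5%.
Pro-rata value split: in-quota = €300,951.93 × 572/1,217 = €141,449.88; over-quota = €300,951.93 − €141,449.88 = €159,502.05.
In-quota duty = €141,449.88 × 8.5% = €12,023.24. Over-quota duty = €159,502.05 × 23.5% = €37,482.98.
Line duty = €12,023.24 + €37,482.98 = €49,506.22.
Line 2 (6285.22.14, Velland, 3,511 pairs, €119,584.66):
Base rate for 6285.22.14 is 30%.
Duty = €119,584.66 × 30% = €35,875.40.
Line 3 (7102.17.39, Velland, 2,968 kg, €123,914.00):
Base rate for 7102.17.39 is 19.5%.
7102.17.39 has an FTA preferential rate, but origin Velland is not Coray; base rate stands.
Duty = €123,914.00 × 19.5% = €24,163.23.
Total = €49,506.22 + €35,875.40 + €24,163.23 = €109,544.85.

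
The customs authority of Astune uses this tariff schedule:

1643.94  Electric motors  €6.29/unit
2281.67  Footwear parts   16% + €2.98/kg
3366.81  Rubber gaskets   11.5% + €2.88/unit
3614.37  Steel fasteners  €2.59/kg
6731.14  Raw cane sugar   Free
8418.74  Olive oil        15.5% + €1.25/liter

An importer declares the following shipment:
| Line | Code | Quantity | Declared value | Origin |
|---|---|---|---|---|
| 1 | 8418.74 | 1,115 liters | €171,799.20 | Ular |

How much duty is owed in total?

€28,022.63

Line 1 (8418.74, Ular, 1,115 liters, €171,799.20):
Base rate for 8418.74 is 15.5% + €1.25/liter.
Duty = €171,799.20 × 15.5% + 1,115 × €1.25 = €28,022.63.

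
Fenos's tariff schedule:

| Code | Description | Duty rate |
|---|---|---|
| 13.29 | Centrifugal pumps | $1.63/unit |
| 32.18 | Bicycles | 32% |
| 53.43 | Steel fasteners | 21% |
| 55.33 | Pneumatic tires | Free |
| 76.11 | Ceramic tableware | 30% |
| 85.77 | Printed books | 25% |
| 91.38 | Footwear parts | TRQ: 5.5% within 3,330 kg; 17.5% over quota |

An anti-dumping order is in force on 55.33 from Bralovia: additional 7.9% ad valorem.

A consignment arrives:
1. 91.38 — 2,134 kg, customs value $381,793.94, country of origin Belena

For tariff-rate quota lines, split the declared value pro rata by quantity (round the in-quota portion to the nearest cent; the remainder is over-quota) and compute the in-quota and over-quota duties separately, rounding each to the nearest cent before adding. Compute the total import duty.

Line 1 (91.38, Belena, 2,134 kg, $381,793.94):
Code 91.38 is under a tariff-rate quota (threshold 3,330 kg). Quantity 2,134 kg is within the quota, so the in-quota rate 5.5% applies to the full value.
Duty = $381,793.94 × 5.5% = $20,998.67.

$20,998.67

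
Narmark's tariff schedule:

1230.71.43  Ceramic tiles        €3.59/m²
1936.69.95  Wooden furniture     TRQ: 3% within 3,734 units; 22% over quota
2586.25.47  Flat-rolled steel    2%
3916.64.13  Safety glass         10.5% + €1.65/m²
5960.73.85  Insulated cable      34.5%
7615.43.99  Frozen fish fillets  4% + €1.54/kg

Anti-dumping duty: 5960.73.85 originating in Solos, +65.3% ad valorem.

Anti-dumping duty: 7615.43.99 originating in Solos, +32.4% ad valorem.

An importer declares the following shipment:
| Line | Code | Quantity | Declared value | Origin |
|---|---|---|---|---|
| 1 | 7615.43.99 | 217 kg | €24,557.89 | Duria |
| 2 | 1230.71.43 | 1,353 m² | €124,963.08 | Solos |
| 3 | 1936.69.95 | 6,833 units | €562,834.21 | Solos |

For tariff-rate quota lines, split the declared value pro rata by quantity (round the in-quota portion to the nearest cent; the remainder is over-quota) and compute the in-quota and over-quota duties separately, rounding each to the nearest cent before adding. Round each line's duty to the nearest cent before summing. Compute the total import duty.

Line 1 (7615.43.99, Duria, 217 kg, €24,557.89):
Base rate for 7615.43.99 is 4% + €1.54/kg.
The additional-duty order on 7615.43.99 targets Solos, not Duria; it does not apply.
Duty = €24,557.89 × 4% + 217 × €1.54 = €1,316.50.
Line 2 (1230.71.43, Solos, 1,353 m², €124,963.08):
Base rate for 1230.71.43 is €3.59/m².
Duty = 1,353 × €3.59 = €4,857.27.
Line 3 (1936.69.95, Solos, 6,833 units, €562,834.21):
Code 1936.69.95 is under a tariff-rate quota (threshold 3,734 units). In-quota: 3,734 units at 3%; over-quota: 3,099 units at 22%.
Pro-rata value split: in-quota = €562,834.21 × 3,734/6,833 = €307,569.58; over-quota = €562,834.21 − €307,569.58 = €255,264.63.
In-quota duty = €307,569.58 × 3% = €9,227.09. Over-quota duty = €255,264.63 × 22% = €56,158.22.
Line duty = €9,227.09 + €56,158.22 = €65,385.31.
Total = €1,316.50 + €4,857.27 + €65,385.31 = €71,559.08.

€71,559.08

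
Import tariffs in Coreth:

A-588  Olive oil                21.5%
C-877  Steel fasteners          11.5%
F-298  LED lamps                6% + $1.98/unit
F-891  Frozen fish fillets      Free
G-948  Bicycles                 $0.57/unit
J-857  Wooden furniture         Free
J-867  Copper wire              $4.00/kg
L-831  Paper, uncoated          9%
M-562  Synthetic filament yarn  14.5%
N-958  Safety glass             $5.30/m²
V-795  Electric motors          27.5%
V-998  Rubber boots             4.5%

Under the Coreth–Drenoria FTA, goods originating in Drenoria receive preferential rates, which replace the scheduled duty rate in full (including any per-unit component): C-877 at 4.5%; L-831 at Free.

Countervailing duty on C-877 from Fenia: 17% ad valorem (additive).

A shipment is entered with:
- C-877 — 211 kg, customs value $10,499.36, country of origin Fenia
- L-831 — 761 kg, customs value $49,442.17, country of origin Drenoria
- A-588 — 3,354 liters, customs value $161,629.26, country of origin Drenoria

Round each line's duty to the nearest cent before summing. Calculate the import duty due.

Line 1 (C-877, Fenia, 211 kg, $10,499.36):
Base rate for C-877 is 11.5%.
C-877 has an FTA preferential rate, but origin Fenia is not Drenoria; base rate stands.
Additional duty on C-877 from Fenia: +17%. Applied ad valorem rate: 11.5% + 17% = 28.5%.
Duty = $10,499.36 × 28.5% = $2,992.32.
Line 2 (L-831, Drenoria, 761 kg, $49,442.17):
Base rate for L-831 is 9%.
Origin Drenoria qualifies under the Coreth–Drenoria agreement and L-831 is covered: preferential rate Free applies instead.
Duty = $49,442.17 × 0% = $0.00.
Line 3 (A-588, Drenoria, 3,354 liters, $161,629.26):
Base rate for A-588 is 21.5%.
Origin Drenoria is the FTA partner but A-588 is not on the preference list; base rate stands.
Duty = $161,629.26 × 21.5% = $34,750.29.
Total = $2,992.32 + $0.00 + $34,750.29 = $37,742.61.

$37,742.61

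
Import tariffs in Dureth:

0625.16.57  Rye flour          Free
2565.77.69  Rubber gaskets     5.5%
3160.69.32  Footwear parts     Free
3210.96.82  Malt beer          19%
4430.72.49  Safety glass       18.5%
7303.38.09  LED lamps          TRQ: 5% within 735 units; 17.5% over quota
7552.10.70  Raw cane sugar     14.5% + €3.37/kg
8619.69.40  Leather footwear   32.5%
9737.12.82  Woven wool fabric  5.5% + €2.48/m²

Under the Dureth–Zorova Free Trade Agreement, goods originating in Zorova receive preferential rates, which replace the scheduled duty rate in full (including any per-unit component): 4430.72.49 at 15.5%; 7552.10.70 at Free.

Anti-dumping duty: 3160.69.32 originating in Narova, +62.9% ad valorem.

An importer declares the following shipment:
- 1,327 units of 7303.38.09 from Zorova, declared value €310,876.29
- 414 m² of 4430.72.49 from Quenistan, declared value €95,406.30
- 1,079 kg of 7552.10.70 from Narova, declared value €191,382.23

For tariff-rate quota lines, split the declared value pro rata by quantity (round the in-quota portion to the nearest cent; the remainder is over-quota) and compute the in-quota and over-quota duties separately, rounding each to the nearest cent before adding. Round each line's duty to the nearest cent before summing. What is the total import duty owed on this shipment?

Line 1 (7303.38.09, Zorova, 1,327 units, €310,876.29):
Code 7303.38.09 is under a tariff-rate quota (threshold 735 units). In-quota: 735 units at 5%; over-quota: 592 units at 17.5%.
Pro-rata value split: in-quota = €310,876.29 × 735/1,327 = €172,188.45; over-quota = €310,876.29 − €172,188.45 = €138,687.84.
In-quota duty = €172,188.45 × 5% = €8,609.42. Over-quota duty = €138,687.84 × 17.5% = €24,270.37.
Line duty = €8,609.42 + €24,270.37 = €32,879.79.
Line 2 (4430.72.49, Quenistan, 414 m², €95,406.30):
Base rate for 4430.72.49 is 18.5%.
4430.72.49 has an FTA preferential rate, but origin Quenistan is not Zorova; base rate stands.
Duty = €95,406.30 × 18.5% = €17,650.17.
Line 3 (7552.10.70, Narova, 1,079 kg, €191,382.23):
Base rate for 7552.10.70 is 14.5% + €3.37/kg.
7552.10.70 has an FTA preferential rate, but origin Narova is not Zorova; base rate stands.
Duty = €191,382.23 × 14.5% + 1,079 × €3.37 = €31,386.65.
Total = €32,879.79 + €17,650.17 + €31,386.65 = €81,916.61.

€81,916.61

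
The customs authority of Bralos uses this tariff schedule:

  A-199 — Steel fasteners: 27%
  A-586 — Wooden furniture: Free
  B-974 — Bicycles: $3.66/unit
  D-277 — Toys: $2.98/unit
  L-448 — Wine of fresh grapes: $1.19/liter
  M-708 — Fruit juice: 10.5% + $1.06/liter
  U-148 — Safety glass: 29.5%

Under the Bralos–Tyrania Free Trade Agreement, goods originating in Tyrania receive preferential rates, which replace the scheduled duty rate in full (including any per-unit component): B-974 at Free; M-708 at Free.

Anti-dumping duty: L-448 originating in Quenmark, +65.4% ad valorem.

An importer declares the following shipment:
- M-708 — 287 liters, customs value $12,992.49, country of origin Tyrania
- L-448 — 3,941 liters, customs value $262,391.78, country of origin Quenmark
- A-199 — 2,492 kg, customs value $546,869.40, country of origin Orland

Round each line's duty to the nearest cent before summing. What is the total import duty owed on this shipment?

Line 1 (M-708, Tyrania, 287 liters, $12,992.49):
Base rate for M-708 is 10.5% + $1.06/liter.
Origin Tyrania qualifies under the Bralos–Tyrania agreement and M-708 is covered: preferential rate Free applies instead.
Duty = $12,992.49 × 0% = $0.00.
Line 2 (L-448, Quenmark, 3,941 liters, $262,391.78):
Base rate for L-448 is $1.19/liter.
Additional duty on L-448 from Quenmark: +65.4% ad valorem. Applied ad valorem rate = 65.4%.
Duty = $262,391.78 × 65.4% + 3,941 × $1.19 = $176,294.01.
Line 3 (A-199, Orland, 2,492 kg, $546,869.40):
Base rate for A-199 is 27%.
Duty = $546,869.40 × 27% = $147,654.74.
Total = $0.00 + $176,294.01 + $147,654.74 = $323,948.75.

$323,948.75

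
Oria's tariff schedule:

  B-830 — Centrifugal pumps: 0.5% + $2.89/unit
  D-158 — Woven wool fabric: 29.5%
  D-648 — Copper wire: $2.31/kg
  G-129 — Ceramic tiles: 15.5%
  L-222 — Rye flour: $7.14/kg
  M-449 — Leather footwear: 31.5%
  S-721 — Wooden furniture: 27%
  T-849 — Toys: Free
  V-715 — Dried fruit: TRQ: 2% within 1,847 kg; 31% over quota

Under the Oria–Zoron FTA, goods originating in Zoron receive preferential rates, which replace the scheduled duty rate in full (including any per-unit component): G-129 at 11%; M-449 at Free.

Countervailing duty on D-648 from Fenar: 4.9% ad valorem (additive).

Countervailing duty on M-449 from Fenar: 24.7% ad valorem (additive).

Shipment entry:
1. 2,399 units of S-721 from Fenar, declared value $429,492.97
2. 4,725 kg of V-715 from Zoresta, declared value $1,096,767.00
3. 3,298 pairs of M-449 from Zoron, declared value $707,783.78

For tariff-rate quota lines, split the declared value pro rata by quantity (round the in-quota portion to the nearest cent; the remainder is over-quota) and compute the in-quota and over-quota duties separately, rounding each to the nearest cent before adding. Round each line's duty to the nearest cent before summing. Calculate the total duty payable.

$331,630.43

Line 1 (S-721, Fenar, 2,399 units, $429,492.97):
Base rate for S-721 is 27%.
Duty = $429,492.97 × 27% = $115,963.10.
Line 2 (V-715, Zoresta, 4,725 kg, $1,096,767.00):
Code V-715 is under a tariff-rate quota (threshold 1,847 kg). In-quota: 1,847 kg at 2%; over-quota: 2,878 kg at 31%.
Pro-rata value split: in-quota = $1,096,767.00 × 1,847/4,725 = $428,725.64; over-quota = $1,096,767.00 − $428,725.64 = $668,041.36.
In-quota duty = $428,725.64 × 2% = $8,574.51. Over-quota duty = $668,041.36 × 31% = $207,092.82.
Line duty = $8,574.51 + $207,092.82 = $215,667.33.
Line 3 (M-449, Zoron, 3,298 pairs, $707,783.78):
Base rate for M-449 is 31.5%.
Origin Zoron qualifies under the Oria–Zoron agreement and M-449 is covered: preferential rate Free applies instead.
The additional-duty order on M-449 targets Fenar, not Zoron; it does not apply.
Duty = $707,783.78 × 0% = $0.00.
Total = $115,963.10 + $215,667.33 + $0.00 = $331,630.43.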